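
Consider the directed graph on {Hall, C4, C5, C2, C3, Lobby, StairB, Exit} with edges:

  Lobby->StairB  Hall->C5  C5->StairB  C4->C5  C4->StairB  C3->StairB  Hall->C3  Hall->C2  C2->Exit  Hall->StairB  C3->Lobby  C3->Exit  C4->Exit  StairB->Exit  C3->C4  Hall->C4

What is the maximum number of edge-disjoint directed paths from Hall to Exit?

Assign every edge capacity 1; by Menger, the answer equals the max flow.
Path Hall→C4→Exit (+1); total 1.
Path Hall→C2→Exit (+1); total 2.
Path Hall→C3→Exit (+1); total 3.
Path Hall→StairB→Exit (+1); total 4.
No residual Hall→Exit path; max flow = 4.
Certifying cut of size 4: {Hall→C2, Hall→C3, Hall→C4, StairB→Exit}.

4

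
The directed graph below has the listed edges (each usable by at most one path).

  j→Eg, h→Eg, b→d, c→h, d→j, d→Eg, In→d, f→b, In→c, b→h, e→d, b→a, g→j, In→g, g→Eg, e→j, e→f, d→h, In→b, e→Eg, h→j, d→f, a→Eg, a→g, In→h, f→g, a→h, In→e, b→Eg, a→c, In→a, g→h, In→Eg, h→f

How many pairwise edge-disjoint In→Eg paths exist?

Assign every edge capacity 1; by Menger, the answer equals the max flow.
Path In→Eg (+1); total 1.
Path In→a→Eg (+1); total 2.
Path In→b→Eg (+1); total 3.
Path In→d→Eg (+1); total 4.
Path In→e→Eg (+1); total 5.
Path In→g→Eg (+1); total 6.
Path In→h→Eg (+1); total 7.
Path In→c→h→j→Eg (+1); total 8.
No residual In→Eg path; max flow = 8.
Certifying cut of size 8: {In→Eg, In→a, In→b, In→c, In→d, In→e, In→g, In→h}.

8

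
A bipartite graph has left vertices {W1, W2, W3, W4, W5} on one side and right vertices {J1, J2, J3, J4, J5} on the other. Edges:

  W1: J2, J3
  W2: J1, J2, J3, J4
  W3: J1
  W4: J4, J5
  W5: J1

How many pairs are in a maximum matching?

Unit-capacity flow: source→left, listed edges, right→sink; max matching = max flow.
Augmenting path W1→J2 (+1); matched 1.
Augmenting path W2→J1 (+1); matched 2.
Augmenting path W4→J4 (+1); matched 3.
Augmenting path W3→J1→W2→J3 (+1); matched 4.
No augmenting path remains; maximum matching = 4.
König certificate: {W1, W2, W4, J1} is a vertex cover of size 4 (every listed pair touches it), so no matching can be larger.

4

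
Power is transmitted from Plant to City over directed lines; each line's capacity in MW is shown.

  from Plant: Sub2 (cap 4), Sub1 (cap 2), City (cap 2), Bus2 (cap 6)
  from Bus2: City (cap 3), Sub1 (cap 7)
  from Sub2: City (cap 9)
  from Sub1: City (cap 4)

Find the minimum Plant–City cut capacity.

13

Augment Plant→City: bottleneck 2, flow now 2.
Augment Plant→Bus2→City: bottleneck 3, flow now 5.
Augment Plant→Sub2→City: bottleneck 4, flow now 9.
Augment Plant→Sub1→City: bottleneck 2, flow now 11.
Augment Plant→Bus2→Sub1→City: bottleneck 2, flow now 13.
No augmenting path remains; maximum flow = 13.
By max-flow min-cut, the minimum cut capacity equals the max flow.
In the residual graph, reachable from Plant: {Plant, Bus2, Sub1}.
Min-cut edges: Plant→Sub2 (4), Plant→City (2), Bus2→City (3), Sub1→City (4); capacity 4 + 2 + 3 + 4 = 13.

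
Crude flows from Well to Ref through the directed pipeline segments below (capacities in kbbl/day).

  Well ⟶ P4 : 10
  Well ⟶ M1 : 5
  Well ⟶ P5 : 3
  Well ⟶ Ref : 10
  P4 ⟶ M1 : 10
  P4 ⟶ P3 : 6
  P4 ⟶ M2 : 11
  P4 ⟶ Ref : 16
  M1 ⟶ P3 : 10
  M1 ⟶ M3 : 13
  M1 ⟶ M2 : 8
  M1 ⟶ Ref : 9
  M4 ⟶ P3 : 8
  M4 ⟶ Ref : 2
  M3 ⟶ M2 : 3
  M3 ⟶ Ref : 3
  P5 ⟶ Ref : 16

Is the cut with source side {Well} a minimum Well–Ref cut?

Yes — it is a minimum cut (capacity 28).

Given cut capacity: 10 + 5 + 3 + 10 = 28.
Augment Well→Ref: bottleneck 10, flow now 10.
Augment Well→P4→Ref: bottleneck 10, flow now 20.
Augment Well→M1→Ref: bottleneck 5, flow now 25.
Augment Well→P5→Ref: bottleneck 3, flow now 28.
No augmenting path remains; maximum flow = 28.
Cut capacity 28 equals the max flow, so it is a minimum cut.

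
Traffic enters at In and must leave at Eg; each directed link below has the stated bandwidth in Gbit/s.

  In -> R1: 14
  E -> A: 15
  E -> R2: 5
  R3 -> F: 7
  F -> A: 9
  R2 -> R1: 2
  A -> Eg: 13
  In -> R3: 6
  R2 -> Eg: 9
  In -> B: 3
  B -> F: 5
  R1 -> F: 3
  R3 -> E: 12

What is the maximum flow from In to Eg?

12

Augment In→B→F→A→Eg: bottleneck 3, flow now 3.
Augment In→R1→F→A→Eg: bottleneck 3, flow now 6.
Augment In→R3→F→A→Eg: bottleneck 3, flow now 9.
Augment In→R3→E→A→Eg: bottleneck 3, flow now 12.
No augmenting path remains; maximum flow = 12.
In the residual graph, reachable from In: {In, R1}.
Min-cut edges: In→B (3), In→R3 (6), R1→F (3); capacity 3 + 6 + 3 = 12.
This cut is saturated, so no flow can exceed 12.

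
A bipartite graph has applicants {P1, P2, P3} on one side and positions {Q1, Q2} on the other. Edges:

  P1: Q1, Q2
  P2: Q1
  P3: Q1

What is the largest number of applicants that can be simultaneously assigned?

Unit-capacity flow: source→left, listed edges, right→sink; max matching = max flow.
Augmenting path P1→Q1 (+1); matched 1.
Augmenting path P2→Q1→P1→Q2 (+1); matched 2.
No augmenting path remains; maximum matching = 2.
König certificate: {P1, Q1} is a vertex cover of size 2 (every listed pair touches it), so no matching can be larger.

2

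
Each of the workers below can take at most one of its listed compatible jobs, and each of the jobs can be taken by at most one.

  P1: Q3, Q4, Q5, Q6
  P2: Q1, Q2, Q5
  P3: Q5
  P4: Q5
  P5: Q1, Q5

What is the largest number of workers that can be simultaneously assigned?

Unit-capacity flow: source→left, listed edges, right→sink; max matching = max flow.
Augmenting path P1→Q3 (+1); matched 1.
Augmenting path P2→Q1 (+1); matched 2.
Augmenting path P3→Q5 (+1); matched 3.
Augmenting path P5→Q1→P2→Q2 (+1); matched 4.
No augmenting path remains; maximum matching = 4.
König certificate: {P1, P2, P5, Q5} is a vertex cover of size 4 (every listed pair touches it), so no matching can be larger.

4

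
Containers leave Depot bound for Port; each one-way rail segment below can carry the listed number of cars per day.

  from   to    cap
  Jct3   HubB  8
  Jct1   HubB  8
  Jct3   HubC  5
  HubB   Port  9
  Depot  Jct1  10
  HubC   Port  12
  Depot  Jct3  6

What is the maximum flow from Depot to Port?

14

Augment Depot→Jct1→HubB→Port: bottleneck 8, flow now 8.
Augment Depot→Jct3→HubB→Port: bottleneck 1, flow now 9.
Augment Depot→Jct3→HubC→Port: bottleneck 5, flow now 14.
No augmenting path remains; maximum flow = 14.
In the residual graph, reachable from Depot: {Depot, Jct1}.
Min-cut edges: Depot→Jct3 (6), Jct1→HubB (8); capacity 6 + 8 = 14.
This cut is saturated, so no flow can exceed 14.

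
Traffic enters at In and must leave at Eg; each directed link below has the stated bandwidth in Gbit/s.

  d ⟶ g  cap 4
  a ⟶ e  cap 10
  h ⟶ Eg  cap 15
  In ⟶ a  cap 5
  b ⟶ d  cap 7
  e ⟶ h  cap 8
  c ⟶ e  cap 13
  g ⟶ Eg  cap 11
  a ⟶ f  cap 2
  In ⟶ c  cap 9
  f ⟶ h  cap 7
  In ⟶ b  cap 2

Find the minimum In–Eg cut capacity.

Augment In→a→e→h→Eg: bottleneck 5, flow now 5.
Augment In→b→d→g→Eg: bottleneck 2, flow now 7.
Augment In→c→e→h→Eg: bottleneck 3, flow now 10.
Augment In→c→e→a→f→h→Eg: bottleneck 2, flow now 12. (uses reverse residual edge)
No augmenting path remains; maximum flow = 12.
By max-flow min-cut, the minimum cut capacity equals the max flow.
In the residual graph, reachable from In: {In, a, c, e}.
Min-cut edges: In→b (2), a→f (2), e→h (8); capacity 2 + 2 + 8 = 12.

12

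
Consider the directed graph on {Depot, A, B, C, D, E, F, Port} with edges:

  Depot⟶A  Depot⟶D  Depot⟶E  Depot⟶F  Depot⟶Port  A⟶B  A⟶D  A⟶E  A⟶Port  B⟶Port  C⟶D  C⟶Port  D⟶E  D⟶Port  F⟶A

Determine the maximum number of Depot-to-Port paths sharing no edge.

4

Assign every edge capacity 1; by Menger, the answer equals the max flow.
Path Depot→Port (+1); total 1.
Path Depot→A→Port (+1); total 2.
Path Depot→D→Port (+1); total 3.
Path Depot→F→A→B→Port (+1); total 4.
No residual Depot→Port path; max flow = 4.
Certifying cut of size 4: {Depot→A, Depot→D, Depot→F, Depot→Port}.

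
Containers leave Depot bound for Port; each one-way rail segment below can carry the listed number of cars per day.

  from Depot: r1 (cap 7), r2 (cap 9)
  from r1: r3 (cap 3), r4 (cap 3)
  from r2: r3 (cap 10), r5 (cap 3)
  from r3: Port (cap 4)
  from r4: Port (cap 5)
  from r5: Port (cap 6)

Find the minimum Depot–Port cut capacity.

Augment Depot→r1→r3→Port: bottleneck 3, flow now 3.
Augment Depot→r1→r4→Port: bottleneck 3, flow now 6.
Augment Depot→r2→r3→Port: bottleneck 1, flow now 7.
Augment Depot→r2→r5→Port: bottleneck 3, flow now 10.
No augmenting path remains; maximum flow = 10.
By max-flow min-cut, the minimum cut capacity equals the max flow.
In the residual graph, reachable from Depot: {Depot, r1, r2, r3}.
Min-cut edges: r1→r4 (3), r2→r5 (3), r3→Port (4); capacity 3 + 3 + 4 = 10.

10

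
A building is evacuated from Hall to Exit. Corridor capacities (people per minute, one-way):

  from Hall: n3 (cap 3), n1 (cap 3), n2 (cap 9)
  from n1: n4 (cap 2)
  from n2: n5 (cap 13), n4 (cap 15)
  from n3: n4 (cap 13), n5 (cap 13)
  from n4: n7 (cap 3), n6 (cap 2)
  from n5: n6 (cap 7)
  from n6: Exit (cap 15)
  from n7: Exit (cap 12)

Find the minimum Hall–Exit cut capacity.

Augment Hall→n1→n4→n6→Exit: bottleneck 2, flow now 2.
Augment Hall→n2→n4→n7→Exit: bottleneck 3, flow now 5.
Augment Hall→n2→n5→n6→Exit: bottleneck 6, flow now 11.
Augment Hall→n3→n5→n6→Exit: bottleneck 1, flow now 12.
No augmenting path remains; maximum flow = 12.
By max-flow min-cut, the minimum cut capacity equals the max flow.
In the residual graph, reachable from Hall: {Hall, n1, n2, n3, n4, n5}.
Min-cut edges: n4→n6 (2), n4→n7 (3), n5→n6 (7); capacity 2 + 3 + 7 = 12.

12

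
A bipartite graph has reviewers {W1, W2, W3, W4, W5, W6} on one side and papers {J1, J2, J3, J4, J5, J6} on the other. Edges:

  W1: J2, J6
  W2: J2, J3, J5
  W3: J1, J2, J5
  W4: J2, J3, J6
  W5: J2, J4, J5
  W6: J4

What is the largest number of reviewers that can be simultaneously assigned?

6

Unit-capacity flow: source→left, listed edges, right→sink; max matching = max flow.
Augmenting path W1→J2 (+1); matched 1.
Augmenting path W2→J3 (+1); matched 2.
Augmenting path W3→J1 (+1); matched 3.
Augmenting path W4→J6 (+1); matched 4.
Augmenting path W5→J4 (+1); matched 5.
Augmenting path W6→J4→W5→J5 (+1); matched 6.
No augmenting path remains; maximum matching = 6.
König certificate: {W1, W2, W3, W4, W5, W6} is a vertex cover of size 6 (every listed pair touches it), so no matching can be larger.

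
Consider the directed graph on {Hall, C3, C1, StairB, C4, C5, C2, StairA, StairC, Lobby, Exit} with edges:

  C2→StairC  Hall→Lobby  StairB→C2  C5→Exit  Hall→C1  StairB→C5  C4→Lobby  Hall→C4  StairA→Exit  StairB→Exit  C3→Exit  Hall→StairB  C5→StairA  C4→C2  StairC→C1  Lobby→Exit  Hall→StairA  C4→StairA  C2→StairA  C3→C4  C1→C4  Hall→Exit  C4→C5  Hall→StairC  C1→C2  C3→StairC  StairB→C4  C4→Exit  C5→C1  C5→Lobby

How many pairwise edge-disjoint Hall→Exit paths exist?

6

Assign every edge capacity 1; by Menger, the answer equals the max flow.
Path Hall→Exit (+1); total 1.
Path Hall→StairB→Exit (+1); total 2.
Path Hall→C4→Exit (+1); total 3.
Path Hall→StairA→Exit (+1); total 4.
Path Hall→Lobby→Exit (+1); total 5.
Path Hall→C1→C4→C5→Exit (+1); total 6.
No residual Hall→Exit path; max flow = 6.
Certifying cut of size 6: {C1→C4, Hall→C4, Hall→Exit, Hall→Lobby, Hall→StairB, StairA→Exit}.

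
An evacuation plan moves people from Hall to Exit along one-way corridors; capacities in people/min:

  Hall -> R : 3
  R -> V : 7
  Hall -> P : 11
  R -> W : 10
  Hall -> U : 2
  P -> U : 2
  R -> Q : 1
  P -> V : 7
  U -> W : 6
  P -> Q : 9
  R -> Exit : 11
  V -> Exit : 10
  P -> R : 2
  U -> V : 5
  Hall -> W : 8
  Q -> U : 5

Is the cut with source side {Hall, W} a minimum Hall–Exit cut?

Given cut capacity: 11 + 3 + 2 = 16.
Augment Hall→R→Exit: bottleneck 3, flow now 3.
Augment Hall→P→R→Exit: bottleneck 2, flow now 5.
Augment Hall→P→V→Exit: bottleneck 7, flow now 12.
Augment Hall→U→V→Exit: bottleneck 2, flow now 14.
Augment Hall→P→U→V→Exit: bottleneck 1, flow now 15.
No augmenting path remains; maximum flow = 15.
In the residual graph, reachable from Hall: {Hall, P, Q, U, V, W}.
Min-cut edges: Hall→R (3), P→R (2), V→Exit (10); capacity 3 + 2 + 10 = 15.
Cut capacity 16 exceeds the max flow 15, so it is not minimum.

No — its capacity is 16, but the minimum cut has capacity 15.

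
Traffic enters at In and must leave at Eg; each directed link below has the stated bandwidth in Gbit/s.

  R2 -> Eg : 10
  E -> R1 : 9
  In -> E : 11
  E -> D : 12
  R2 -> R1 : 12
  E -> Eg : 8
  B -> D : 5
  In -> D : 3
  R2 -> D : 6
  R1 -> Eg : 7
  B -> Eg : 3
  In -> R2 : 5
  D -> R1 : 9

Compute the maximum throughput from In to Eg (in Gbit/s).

Augment In→E→Eg: bottleneck 8, flow now 8.
Augment In→R2→Eg: bottleneck 5, flow now 13.
Augment In→E→R1→Eg: bottleneck 3, flow now 16.
Augment In→D→R1→Eg: bottleneck 3, flow now 19.
No augmenting path remains; maximum flow = 19.
In the residual graph, reachable from In: {In}.
Min-cut edges: In→E (11), In→R2 (5), In→D (3); capacity 11 + 5 + 3 = 19.
This cut is saturated, so no flow can exceed 19.

19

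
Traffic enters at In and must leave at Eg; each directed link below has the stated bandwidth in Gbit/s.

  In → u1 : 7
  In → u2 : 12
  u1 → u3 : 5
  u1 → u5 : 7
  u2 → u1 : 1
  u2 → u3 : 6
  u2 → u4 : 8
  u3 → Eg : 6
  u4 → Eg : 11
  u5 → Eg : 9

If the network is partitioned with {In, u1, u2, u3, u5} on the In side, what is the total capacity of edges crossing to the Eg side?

23

Edges leaving {In, u1, u2, u3, u5}: u2→u4 (8), u3→Eg (6), u5→Eg (9).
Cut capacity = 8 + 6 + 9 = 23.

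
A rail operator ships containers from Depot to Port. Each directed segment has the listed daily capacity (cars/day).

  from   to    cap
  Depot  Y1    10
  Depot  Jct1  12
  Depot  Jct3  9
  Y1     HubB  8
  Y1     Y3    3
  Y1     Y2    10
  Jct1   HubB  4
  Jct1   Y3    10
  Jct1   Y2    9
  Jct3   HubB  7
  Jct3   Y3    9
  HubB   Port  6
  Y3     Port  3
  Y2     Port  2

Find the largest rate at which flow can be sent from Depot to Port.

11

Augment Depot→Y1→HubB→Port: bottleneck 6, flow now 6.
Augment Depot→Y1→Y3→Port: bottleneck 3, flow now 9.
Augment Depot→Y1→Y2→Port: bottleneck 1, flow now 10.
Augment Depot→Jct1→Y2→Port: bottleneck 1, flow now 11.
No augmenting path remains; maximum flow = 11.
In the residual graph, reachable from Depot: {Depot, Y1, Jct1, Jct3, HubB, Y3, Y2}.
Min-cut edges: HubB→Port (6), Y3→Port (3), Y2→Port (2); capacity 6 + 3 + 2 = 11.
This cut is saturated, so no flow can exceed 11.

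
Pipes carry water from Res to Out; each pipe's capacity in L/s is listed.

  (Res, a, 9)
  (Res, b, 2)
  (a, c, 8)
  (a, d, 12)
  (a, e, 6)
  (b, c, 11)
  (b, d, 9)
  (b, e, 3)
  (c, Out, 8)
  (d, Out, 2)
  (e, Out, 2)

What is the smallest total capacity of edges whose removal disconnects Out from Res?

11

Augment Res→a→c→Out: bottleneck 8, flow now 8.
Augment Res→a→d→Out: bottleneck 1, flow now 9.
Augment Res→b→d→Out: bottleneck 1, flow now 10.
Augment Res→b→e→Out: bottleneck 1, flow now 11.
No augmenting path remains; maximum flow = 11.
By max-flow min-cut, the minimum cut capacity equals the max flow.
In the residual graph, reachable from Res: {Res}.
Min-cut edges: Res→a (9), Res→b (2); capacity 9 + 2 = 11.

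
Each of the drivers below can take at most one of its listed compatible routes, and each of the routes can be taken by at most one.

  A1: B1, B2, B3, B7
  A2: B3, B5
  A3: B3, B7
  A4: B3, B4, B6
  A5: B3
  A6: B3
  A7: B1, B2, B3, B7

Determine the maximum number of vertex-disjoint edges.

Unit-capacity flow: source→left, listed edges, right→sink; max matching = max flow.
Augmenting path A1→B1 (+1); matched 1.
Augmenting path A2→B3 (+1); matched 2.
Augmenting path A3→B7 (+1); matched 3.
Augmenting path A4→B4 (+1); matched 4.
Augmenting path A7→B2 (+1); matched 5.
Augmenting path A5→B3→A2→B5 (+1); matched 6.
No augmenting path remains; maximum matching = 6.
König certificate: {A1, A2, A3, A4, A7, B3} is a vertex cover of size 6 (every listed pair touches it), so no matching can be larger.

6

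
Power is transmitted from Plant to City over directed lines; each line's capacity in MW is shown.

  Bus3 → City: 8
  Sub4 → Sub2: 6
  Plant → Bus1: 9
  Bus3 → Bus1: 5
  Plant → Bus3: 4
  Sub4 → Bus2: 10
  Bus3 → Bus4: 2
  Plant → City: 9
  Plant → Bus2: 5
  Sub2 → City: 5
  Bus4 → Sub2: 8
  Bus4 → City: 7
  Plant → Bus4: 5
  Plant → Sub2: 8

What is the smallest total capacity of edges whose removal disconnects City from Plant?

Augment Plant→City: bottleneck 9, flow now 9.
Augment Plant→Bus3→City: bottleneck 4, flow now 13.
Augment Plant→Bus4→City: bottleneck 5, flow now 18.
Augment Plant→Sub2→City: bottleneck 5, flow now 23.
No augmenting path remains; maximum flow = 23.
By max-flow min-cut, the minimum cut capacity equals the max flow.
In the residual graph, reachable from Plant: {Plant, Bus1, Bus2, Sub2}.
Min-cut edges: Plant→Bus3 (4), Plant→Bus4 (5), Plant→City (9), Sub2→City (5); capacity 4 + 5 + 9 + 5 = 23.

23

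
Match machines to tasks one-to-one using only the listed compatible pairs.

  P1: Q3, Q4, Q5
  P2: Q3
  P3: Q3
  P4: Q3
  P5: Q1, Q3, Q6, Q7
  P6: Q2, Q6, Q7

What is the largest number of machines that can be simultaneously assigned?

Unit-capacity flow: source→left, listed edges, right→sink; max matching = max flow.
Augmenting path P1→Q3 (+1); matched 1.
Augmenting path P5→Q1 (+1); matched 2.
Augmenting path P6→Q2 (+1); matched 3.
Augmenting path P2→Q3→P1→Q4 (+1); matched 4.
No augmenting path remains; maximum matching = 4.
König certificate: {P1, P5, P6, Q3} is a vertex cover of size 4 (every listed pair touches it), so no matching can be larger.

4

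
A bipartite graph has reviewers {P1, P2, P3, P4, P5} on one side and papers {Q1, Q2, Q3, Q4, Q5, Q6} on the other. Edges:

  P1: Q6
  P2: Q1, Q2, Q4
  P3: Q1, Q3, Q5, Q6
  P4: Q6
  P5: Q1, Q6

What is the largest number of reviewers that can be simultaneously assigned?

Unit-capacity flow: source→left, listed edges, right→sink; max matching = max flow.
Augmenting path P1→Q6 (+1); matched 1.
Augmenting path P2→Q1 (+1); matched 2.
Augmenting path P3→Q3 (+1); matched 3.
Augmenting path P5→Q1→P2→Q2 (+1); matched 4.
No augmenting path remains; maximum matching = 4.
König certificate: {P2, P3, P5, Q6} is a vertex cover of size 4 (every listed pair touches it), so no matching can be larger.

4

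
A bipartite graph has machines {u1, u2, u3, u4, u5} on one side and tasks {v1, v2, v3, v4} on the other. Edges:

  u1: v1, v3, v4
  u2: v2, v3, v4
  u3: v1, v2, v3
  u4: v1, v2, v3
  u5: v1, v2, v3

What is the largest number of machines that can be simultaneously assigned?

4

Unit-capacity flow: source→left, listed edges, right→sink; max matching = max flow.
Augmenting path u1→v1 (+1); matched 1.
Augmenting path u2→v2 (+1); matched 2.
Augmenting path u3→v3 (+1); matched 3.
Augmenting path u4→v1→u1→v4 (+1); matched 4.
No augmenting path remains; maximum matching = 4.
König certificate: {v1, v2, v3, v4} is a vertex cover of size 4 (every listed pair touches it), so no matching can be larger.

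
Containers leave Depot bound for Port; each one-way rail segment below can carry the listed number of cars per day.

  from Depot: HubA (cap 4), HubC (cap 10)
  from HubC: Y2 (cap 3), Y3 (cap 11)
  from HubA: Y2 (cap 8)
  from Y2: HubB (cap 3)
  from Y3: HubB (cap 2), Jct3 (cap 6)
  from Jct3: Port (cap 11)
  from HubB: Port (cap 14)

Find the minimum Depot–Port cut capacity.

Augment Depot→HubC→Y2→HubB→Port: bottleneck 3, flow now 3.
Augment Depot→HubC→Y3→Jct3→Port: bottleneck 6, flow now 9.
Augment Depot→HubC→Y3→HubB→Port: bottleneck 1, flow now 10.
Augment Depot→HubA→Y2→HubC→Y3→HubB→Port: bottleneck 1, flow now 11. (uses reverse residual edge)
No augmenting path remains; maximum flow = 11.
By max-flow min-cut, the minimum cut capacity equals the max flow.
In the residual graph, reachable from Depot: {Depot, HubC, HubA, Y2, Y3}.
Min-cut edges: Y2→HubB (3), Y3→Jct3 (6), Y3→HubB (2); capacity 3 + 6 + 2 = 11.

11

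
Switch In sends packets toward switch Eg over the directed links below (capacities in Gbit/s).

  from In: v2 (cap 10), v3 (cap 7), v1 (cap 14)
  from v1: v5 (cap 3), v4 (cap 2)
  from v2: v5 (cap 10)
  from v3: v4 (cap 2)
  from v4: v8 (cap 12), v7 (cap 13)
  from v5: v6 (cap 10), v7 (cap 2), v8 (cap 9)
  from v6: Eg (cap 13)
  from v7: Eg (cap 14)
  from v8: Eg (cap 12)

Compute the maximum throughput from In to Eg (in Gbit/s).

Augment In→v1→v4→v7→Eg: bottleneck 2, flow now 2.
Augment In→v1→v5→v6→Eg: bottleneck 3, flow now 5.
Augment In→v2→v5→v6→Eg: bottleneck 7, flow now 12.
Augment In→v2→v5→v7→Eg: bottleneck 2, flow now 14.
Augment In→v2→v5→v8→Eg: bottleneck 1, flow now 15.
Augment In→v3→v4→v7→Eg: bottleneck 2, flow now 17.
No augmenting path remains; maximum flow = 17.
In the residual graph, reachable from In: {In, v1, v3}.
Min-cut edges: In→v2 (10), v1→v4 (2), v1→v5 (3), v3→v4 (2); capacity 10 + 2 + 3 + 2 = 17.
This cut is saturated, so no flow can exceed 17.

17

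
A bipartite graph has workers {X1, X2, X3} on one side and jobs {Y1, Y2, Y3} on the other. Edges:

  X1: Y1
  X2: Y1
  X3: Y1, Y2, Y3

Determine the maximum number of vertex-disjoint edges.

Unit-capacity flow: source→left, listed edges, right→sink; max matching = max flow.
Augmenting path X1→Y1 (+1); matched 1.
Augmenting path X3→Y2 (+1); matched 2.
No augmenting path remains; maximum matching = 2.
König certificate: {X3, Y1} is a vertex cover of size 2 (every listed pair touches it), so no matching can be larger.

2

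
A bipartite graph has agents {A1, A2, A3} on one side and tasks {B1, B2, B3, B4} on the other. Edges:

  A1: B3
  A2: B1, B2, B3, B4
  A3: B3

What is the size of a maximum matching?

Unit-capacity flow: source→left, listed edges, right→sink; max matching = max flow.
Augmenting path A1→B3 (+1); matched 1.
Augmenting path A2→B1 (+1); matched 2.
No augmenting path remains; maximum matching = 2.
König certificate: {A2, B3} is a vertex cover of size 2 (every listed pair touches it), so no matching can be larger.

2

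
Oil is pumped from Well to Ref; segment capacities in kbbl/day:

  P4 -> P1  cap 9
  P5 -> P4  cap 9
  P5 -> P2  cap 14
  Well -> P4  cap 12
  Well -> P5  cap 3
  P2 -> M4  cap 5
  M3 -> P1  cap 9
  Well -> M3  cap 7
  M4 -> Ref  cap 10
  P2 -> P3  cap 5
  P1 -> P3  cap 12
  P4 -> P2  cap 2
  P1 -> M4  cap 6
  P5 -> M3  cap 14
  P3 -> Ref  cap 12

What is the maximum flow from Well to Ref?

21

Augment Well→M3→P1→P3→Ref: bottleneck 7, flow now 7.
Augment Well→P5→P2→P3→Ref: bottleneck 3, flow now 10.
Augment Well→P4→P1→P3→Ref: bottleneck 2, flow now 12.
Augment Well→P4→P1→M4→Ref: bottleneck 6, flow now 18.
Augment Well→P4→P2→M4→Ref: bottleneck 2, flow now 20.
Augment Well→P4→P1→P3→P2→M4→Ref: bottleneck 1, flow now 21. (uses reverse residual edge)
No augmenting path remains; maximum flow = 21.
In the residual graph, reachable from Well: {Well, P4}.
Min-cut edges: Well→M3 (7), Well→P5 (3), P4→P1 (9), P4→P2 (2); capacity 7 + 3 + 9 + 2 = 21.
This cut is saturated, so no flow can exceed 21.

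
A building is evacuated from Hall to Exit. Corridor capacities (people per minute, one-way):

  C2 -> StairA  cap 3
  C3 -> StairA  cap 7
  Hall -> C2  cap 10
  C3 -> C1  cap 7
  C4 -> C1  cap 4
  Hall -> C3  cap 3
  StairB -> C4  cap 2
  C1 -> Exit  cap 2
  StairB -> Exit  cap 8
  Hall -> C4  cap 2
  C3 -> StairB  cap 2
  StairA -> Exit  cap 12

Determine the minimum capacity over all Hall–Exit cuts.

8

Augment Hall→C4→C1→Exit: bottleneck 2, flow now 2.
Augment Hall→C3→StairA→Exit: bottleneck 3, flow now 5.
Augment Hall→C2→StairA→Exit: bottleneck 3, flow now 8.
No augmenting path remains; maximum flow = 8.
By max-flow min-cut, the minimum cut capacity equals the max flow.
In the residual graph, reachable from Hall: {Hall, C2}.
Min-cut edges: Hall→C4 (2), Hall→C3 (3), C2→StairA (3); capacity 2 + 3 + 3 = 8.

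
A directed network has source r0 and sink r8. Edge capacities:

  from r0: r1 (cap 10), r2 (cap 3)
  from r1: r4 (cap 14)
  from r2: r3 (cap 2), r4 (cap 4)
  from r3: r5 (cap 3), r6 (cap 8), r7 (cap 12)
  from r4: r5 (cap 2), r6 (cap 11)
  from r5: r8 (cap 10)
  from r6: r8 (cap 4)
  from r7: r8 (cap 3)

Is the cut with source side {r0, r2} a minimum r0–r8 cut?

No — its capacity is 16, but the minimum cut has capacity 8.

Given cut capacity: 10 + 2 + 4 = 16.
Augment r0→r1→r4→r5→r8: bottleneck 2, flow now 2.
Augment r0→r1→r4→r6→r8: bottleneck 4, flow now 6.
Augment r0→r2→r3→r5→r8: bottleneck 2, flow now 8.
No augmenting path remains; maximum flow = 8.
In the residual graph, reachable from r0: {r0, r1, r2, r4, r6}.
Min-cut edges: r2→r3 (2), r4→r5 (2), r6→r8 (4); capacity 2 + 2 + 4 = 8.
Cut capacity 16 exceeds the max flow 8, so it is not minimum.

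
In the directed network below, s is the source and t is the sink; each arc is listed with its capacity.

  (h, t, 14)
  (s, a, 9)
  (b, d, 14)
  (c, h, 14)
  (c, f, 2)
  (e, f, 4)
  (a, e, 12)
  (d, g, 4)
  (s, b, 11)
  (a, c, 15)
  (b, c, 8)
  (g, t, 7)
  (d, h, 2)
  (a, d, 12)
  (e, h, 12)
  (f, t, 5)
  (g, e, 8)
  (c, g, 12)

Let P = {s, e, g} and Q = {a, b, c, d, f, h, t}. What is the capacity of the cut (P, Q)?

43

Edges leaving {s, e, g}: s→a (9), s→b (11), e→f (4), e→h (12), g→t (7).
Cut capacity = 9 + 11 + 4 + 12 + 7 = 43.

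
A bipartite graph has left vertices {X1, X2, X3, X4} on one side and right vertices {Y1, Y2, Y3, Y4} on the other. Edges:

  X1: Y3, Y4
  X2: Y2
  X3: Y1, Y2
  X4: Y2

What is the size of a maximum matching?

Unit-capacity flow: source→left, listed edges, right→sink; max matching = max flow.
Augmenting path X1→Y3 (+1); matched 1.
Augmenting path X2→Y2 (+1); matched 2.
Augmenting path X3→Y1 (+1); matched 3.
No augmenting path remains; maximum matching = 3.
König certificate: {X1, X3, Y2} is a vertex cover of size 3 (every listed pair touches it), so no matching can be larger.

3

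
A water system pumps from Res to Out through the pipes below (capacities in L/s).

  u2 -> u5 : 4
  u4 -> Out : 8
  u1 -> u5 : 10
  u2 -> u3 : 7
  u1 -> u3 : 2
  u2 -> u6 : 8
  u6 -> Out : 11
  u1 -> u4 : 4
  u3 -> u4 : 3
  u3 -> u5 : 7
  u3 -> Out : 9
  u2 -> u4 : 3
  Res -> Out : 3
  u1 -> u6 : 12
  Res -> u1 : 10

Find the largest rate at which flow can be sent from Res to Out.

Augment Res→Out: bottleneck 3, flow now 3.
Augment Res→u1→u3→Out: bottleneck 2, flow now 5.
Augment Res→u1→u4→Out: bottleneck 4, flow now 9.
Augment Res→u1→u6→Out: bottleneck 4, flow now 13.
No augmenting path remains; maximum flow = 13.
In the residual graph, reachable from Res: {Res}.
Min-cut edges: Res→u1 (10), Res→Out (3); capacity 10 + 3 = 13.
This cut is saturated, so no flow can exceed 13.

13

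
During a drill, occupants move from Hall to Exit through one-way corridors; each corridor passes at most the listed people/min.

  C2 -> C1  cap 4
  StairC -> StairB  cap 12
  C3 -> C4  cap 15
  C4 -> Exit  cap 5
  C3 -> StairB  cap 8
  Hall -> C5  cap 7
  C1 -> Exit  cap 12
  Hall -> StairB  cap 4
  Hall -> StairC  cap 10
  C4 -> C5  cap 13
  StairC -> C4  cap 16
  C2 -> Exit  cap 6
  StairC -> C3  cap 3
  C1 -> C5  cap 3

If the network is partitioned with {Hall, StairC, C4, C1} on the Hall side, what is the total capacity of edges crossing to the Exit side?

Edges leaving {Hall, StairC, C4, C1}: Hall→StairB (4), Hall→C5 (7), StairC→C3 (3), StairC→StairB (12), C4→C5 (13), C4→Exit (5), C1→C5 (3), C1→Exit (12).
Cut capacity = 4 + 7 + 3 + 12 + 13 + 5 + 3 + 12 = 59.

59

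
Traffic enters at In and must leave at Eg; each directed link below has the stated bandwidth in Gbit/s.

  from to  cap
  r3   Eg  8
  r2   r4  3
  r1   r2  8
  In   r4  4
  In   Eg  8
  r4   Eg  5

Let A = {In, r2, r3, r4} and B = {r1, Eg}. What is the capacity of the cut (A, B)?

Edges leaving {In, r2, r3, r4}: In→Eg (8), r3→Eg (8), r4→Eg (5).
Cut capacity = 8 + 8 + 5 = 21.

21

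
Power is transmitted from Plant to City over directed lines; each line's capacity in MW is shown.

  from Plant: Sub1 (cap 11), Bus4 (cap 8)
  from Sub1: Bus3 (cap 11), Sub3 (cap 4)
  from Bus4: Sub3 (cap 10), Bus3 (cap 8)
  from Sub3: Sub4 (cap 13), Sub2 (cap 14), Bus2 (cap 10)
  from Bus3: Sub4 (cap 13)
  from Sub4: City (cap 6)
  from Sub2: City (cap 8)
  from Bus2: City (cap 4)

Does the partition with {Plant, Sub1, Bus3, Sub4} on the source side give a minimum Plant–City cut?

Given cut capacity: 8 + 4 + 6 = 18.
Augment Plant→Sub1→Sub3→Sub4→City: bottleneck 4, flow now 4.
Augment Plant→Sub1→Bus3→Sub4→City: bottleneck 2, flow now 6.
Augment Plant→Bus4→Sub3→Sub2→City: bottleneck 8, flow now 14.
Augment Plant→Sub1→Bus3→Sub4→Sub3→Bus2→City: bottleneck 4, flow now 18. (uses reverse residual edge)
No augmenting path remains; maximum flow = 18.
Cut capacity 18 equals the max flow, so it is a minimum cut.

Yes — it is a minimum cut (capacity 18).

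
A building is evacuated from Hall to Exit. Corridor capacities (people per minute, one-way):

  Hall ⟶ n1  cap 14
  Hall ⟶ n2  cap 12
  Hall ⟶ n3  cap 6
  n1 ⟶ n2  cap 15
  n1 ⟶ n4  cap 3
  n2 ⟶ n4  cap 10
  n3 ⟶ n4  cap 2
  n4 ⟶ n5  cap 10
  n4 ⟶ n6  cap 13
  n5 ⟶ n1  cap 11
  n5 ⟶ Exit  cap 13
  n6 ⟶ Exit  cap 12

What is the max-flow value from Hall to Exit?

Augment Hall→n1→n4→n5→Exit: bottleneck 3, flow now 3.
Augment Hall→n2→n4→n5→Exit: bottleneck 7, flow now 10.
Augment Hall→n2→n4→n6→Exit: bottleneck 3, flow now 13.
Augment Hall→n3→n4→n6→Exit: bottleneck 2, flow now 15.
No augmenting path remains; maximum flow = 15.
In the residual graph, reachable from Hall: {Hall, n1, n2, n3}.
Min-cut edges: n1→n4 (3), n2→n4 (10), n3→n4 (2); capacity 3 + 10 + 2 = 15.
This cut is saturated, so no flow can exceed 15.

15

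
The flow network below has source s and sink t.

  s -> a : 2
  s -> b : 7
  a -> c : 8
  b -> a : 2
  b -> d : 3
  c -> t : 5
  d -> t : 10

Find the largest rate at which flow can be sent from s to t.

Augment s→a→c→t: bottleneck 2, flow now 2.
Augment s→b→d→t: bottleneck 3, flow now 5.
Augment s→b→a→c→t: bottleneck 2, flow now 7.
No augmenting path remains; maximum flow = 7.
In the residual graph, reachable from s: {s, b}.
Min-cut edges: s→a (2), b→a (2), b→d (3); capacity 2 + 2 + 3 = 7.
This cut is saturated, so no flow can exceed 7.

7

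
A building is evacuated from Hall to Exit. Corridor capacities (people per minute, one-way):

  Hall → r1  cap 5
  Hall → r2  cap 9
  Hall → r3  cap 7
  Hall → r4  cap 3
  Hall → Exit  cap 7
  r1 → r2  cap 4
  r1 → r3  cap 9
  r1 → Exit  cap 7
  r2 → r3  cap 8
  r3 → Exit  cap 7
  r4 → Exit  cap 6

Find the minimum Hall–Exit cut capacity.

Augment Hall→Exit: bottleneck 7, flow now 7.
Augment Hall→r1→Exit: bottleneck 5, flow now 12.
Augment Hall→r3→Exit: bottleneck 7, flow now 19.
Augment Hall→r4→Exit: bottleneck 3, flow now 22.
No augmenting path remains; maximum flow = 22.
By max-flow min-cut, the minimum cut capacity equals the max flow.
In the residual graph, reachable from Hall: {Hall, r2, r3}.
Min-cut edges: Hall→r1 (5), Hall→r4 (3), Hall→Exit (7), r3→Exit (7); capacity 5 + 3 + 7 + 7 = 22.

22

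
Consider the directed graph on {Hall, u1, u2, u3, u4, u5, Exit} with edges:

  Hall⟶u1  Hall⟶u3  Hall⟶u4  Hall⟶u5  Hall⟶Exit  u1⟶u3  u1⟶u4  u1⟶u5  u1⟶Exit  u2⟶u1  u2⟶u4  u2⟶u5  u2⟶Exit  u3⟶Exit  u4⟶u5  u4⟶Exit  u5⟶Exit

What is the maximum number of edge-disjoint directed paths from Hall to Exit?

5

Assign every edge capacity 1; by Menger, the answer equals the max flow.
Path Hall→Exit (+1); total 1.
Path Hall→u1→Exit (+1); total 2.
Path Hall→u3→Exit (+1); total 3.
Path Hall→u4→Exit (+1); total 4.
Path Hall→u5→Exit (+1); total 5.
No residual Hall→Exit path; max flow = 5.
Certifying cut of size 5: {Hall→Exit, Hall→u1, Hall→u3, Hall→u4, Hall→u5}.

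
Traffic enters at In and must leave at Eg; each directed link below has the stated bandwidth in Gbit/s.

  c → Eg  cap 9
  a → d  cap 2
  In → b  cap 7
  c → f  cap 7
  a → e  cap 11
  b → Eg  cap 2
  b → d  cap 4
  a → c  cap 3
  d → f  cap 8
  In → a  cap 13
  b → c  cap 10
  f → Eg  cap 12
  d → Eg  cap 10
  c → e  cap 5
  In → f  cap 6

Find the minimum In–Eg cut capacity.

Augment In→b→Eg: bottleneck 2, flow now 2.
Augment In→f→Eg: bottleneck 6, flow now 8.
Augment In→a→c→Eg: bottleneck 3, flow now 11.
Augment In→a→d→Eg: bottleneck 2, flow now 13.
Augment In→b→c→Eg: bottleneck 5, flow now 18.
No augmenting path remains; maximum flow = 18.
By max-flow min-cut, the minimum cut capacity equals the max flow.
In the residual graph, reachable from In: {In, a, e}.
Min-cut edges: In→b (7), In→f (6), a→c (3), a→d (2); capacity 7 + 6 + 3 + 2 = 18.

18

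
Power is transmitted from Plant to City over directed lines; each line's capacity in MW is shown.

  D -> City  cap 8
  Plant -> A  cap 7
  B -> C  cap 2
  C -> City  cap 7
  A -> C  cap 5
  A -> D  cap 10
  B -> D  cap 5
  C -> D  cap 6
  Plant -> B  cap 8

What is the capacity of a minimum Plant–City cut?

14

Augment Plant→A→C→City: bottleneck 5, flow now 5.
Augment Plant→A→D→City: bottleneck 2, flow now 7.
Augment Plant→B→C→City: bottleneck 2, flow now 9.
Augment Plant→B→D→City: bottleneck 5, flow now 14.
No augmenting path remains; maximum flow = 14.
By max-flow min-cut, the minimum cut capacity equals the max flow.
In the residual graph, reachable from Plant: {Plant, B}.
Min-cut edges: Plant→A (7), B→C (2), B→D (5); capacity 7 + 2 + 5 = 14.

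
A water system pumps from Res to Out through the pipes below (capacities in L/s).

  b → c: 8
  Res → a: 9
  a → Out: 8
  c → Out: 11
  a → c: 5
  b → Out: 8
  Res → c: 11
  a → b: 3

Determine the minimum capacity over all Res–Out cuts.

20

Augment Res→a→Out: bottleneck 8, flow now 8.
Augment Res→c→Out: bottleneck 11, flow now 19.
Augment Res→a→b→Out: bottleneck 1, flow now 20.
No augmenting path remains; maximum flow = 20.
By max-flow min-cut, the minimum cut capacity equals the max flow.
In the residual graph, reachable from Res: {Res}.
Min-cut edges: Res→a (9), Res→c (11); capacity 9 + 11 = 20.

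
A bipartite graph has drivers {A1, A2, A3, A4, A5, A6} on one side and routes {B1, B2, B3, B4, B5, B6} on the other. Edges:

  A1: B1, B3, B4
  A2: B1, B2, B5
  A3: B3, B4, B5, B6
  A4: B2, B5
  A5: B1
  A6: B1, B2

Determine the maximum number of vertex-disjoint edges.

5

Unit-capacity flow: source→left, listed edges, right→sink; max matching = max flow.
Augmenting path A1→B1 (+1); matched 1.
Augmenting path A2→B2 (+1); matched 2.
Augmenting path A3→B3 (+1); matched 3.
Augmenting path A4→B5 (+1); matched 4.
Augmenting path A5→B1→A1→B4 (+1); matched 5.
No augmenting path remains; maximum matching = 5.
König certificate: {A1, A3, B1, B2, B5} is a vertex cover of size 5 (every listed pair touches it), so no matching can be larger.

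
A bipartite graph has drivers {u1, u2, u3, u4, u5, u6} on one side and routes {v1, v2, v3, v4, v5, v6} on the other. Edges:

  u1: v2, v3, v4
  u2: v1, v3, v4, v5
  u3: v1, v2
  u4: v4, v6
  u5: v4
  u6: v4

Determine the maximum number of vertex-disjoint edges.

Unit-capacity flow: source→left, listed edges, right→sink; max matching = max flow.
Augmenting path u1→v2 (+1); matched 1.
Augmenting path u2→v1 (+1); matched 2.
Augmenting path u4→v4 (+1); matched 3.
Augmenting path u3→v1→u2→v3 (+1); matched 4.
Augmenting path u5→v4→u4→v6 (+1); matched 5.
No augmenting path remains; maximum matching = 5.
König certificate: {u1, u2, u3, u4, v4} is a vertex cover of size 5 (every listed pair touches it), so no matching can be larger.

5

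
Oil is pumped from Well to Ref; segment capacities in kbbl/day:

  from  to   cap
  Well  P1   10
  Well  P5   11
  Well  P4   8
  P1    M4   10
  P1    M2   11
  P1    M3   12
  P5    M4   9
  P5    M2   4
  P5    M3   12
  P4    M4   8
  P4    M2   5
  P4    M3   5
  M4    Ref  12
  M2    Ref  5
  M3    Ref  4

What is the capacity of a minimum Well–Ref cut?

21

Augment Well→P1→M4→Ref: bottleneck 10, flow now 10.
Augment Well→P5→M4→Ref: bottleneck 2, flow now 12.
Augment Well→P5→M2→Ref: bottleneck 4, flow now 16.
Augment Well→P5→M3→Ref: bottleneck 4, flow now 20.
Augment Well→P4→M2→Ref: bottleneck 1, flow now 21.
No augmenting path remains; maximum flow = 21.
By max-flow min-cut, the minimum cut capacity equals the max flow.
In the residual graph, reachable from Well: {Well, P1, P5, P4, M4, M2, M3}.
Min-cut edges: M4→Ref (12), M2→Ref (5), M3→Ref (4); capacity 12 + 5 + 4 = 21.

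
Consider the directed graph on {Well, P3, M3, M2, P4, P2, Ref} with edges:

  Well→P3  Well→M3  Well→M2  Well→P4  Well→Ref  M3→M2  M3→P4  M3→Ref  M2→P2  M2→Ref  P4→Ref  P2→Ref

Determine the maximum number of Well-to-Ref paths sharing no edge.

4

Assign every edge capacity 1; by Menger, the answer equals the max flow.
Path Well→Ref (+1); total 1.
Path Well→M3→Ref (+1); total 2.
Path Well→M2→Ref (+1); total 3.
Path Well→P4→Ref (+1); total 4.
No residual Well→Ref path; max flow = 4.
Certifying cut of size 4: {Well→M2, Well→M3, Well→P4, Well→Ref}.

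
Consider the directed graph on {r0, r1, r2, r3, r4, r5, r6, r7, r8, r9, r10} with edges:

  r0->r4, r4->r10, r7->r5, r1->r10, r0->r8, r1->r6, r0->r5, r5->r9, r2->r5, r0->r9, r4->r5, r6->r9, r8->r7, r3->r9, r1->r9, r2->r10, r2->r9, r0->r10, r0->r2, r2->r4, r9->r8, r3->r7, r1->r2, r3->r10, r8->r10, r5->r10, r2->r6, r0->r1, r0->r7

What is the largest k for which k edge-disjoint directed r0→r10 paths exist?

Assign every edge capacity 1; by Menger, the answer equals the max flow.
Path r0→r10 (+1); total 1.
Path r0→r1→r10 (+1); total 2.
Path r0→r2→r10 (+1); total 3.
Path r0→r4→r10 (+1); total 4.
Path r0→r5→r10 (+1); total 5.
Path r0→r8→r10 (+1); total 6.
No residual r0→r10 path; max flow = 6.
Certifying cut of size 6: {r0→r1, r0→r10, r0→r2, r0→r4, r5→r10, r8→r10}.

6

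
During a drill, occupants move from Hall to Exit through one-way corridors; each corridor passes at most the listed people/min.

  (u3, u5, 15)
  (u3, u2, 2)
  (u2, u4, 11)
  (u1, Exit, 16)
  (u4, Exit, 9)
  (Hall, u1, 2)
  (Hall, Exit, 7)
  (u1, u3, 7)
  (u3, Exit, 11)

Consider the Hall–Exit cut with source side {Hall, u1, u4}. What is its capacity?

Edges leaving {Hall, u1, u4}: Hall→Exit (7), u1→u3 (7), u1→Exit (16), u4→Exit (9).
Cut capacity = 7 + 7 + 16 + 9 = 39.

39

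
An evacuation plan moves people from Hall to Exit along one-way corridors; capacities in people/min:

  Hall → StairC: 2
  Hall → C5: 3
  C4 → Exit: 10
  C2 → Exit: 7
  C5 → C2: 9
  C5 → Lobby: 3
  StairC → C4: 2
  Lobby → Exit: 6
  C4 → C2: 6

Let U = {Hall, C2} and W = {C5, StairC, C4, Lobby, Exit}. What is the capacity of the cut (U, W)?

12

Edges leaving {Hall, C2}: Hall→C5 (3), Hall→StairC (2), C2→Exit (7).
Cut capacity = 3 + 2 + 7 = 12.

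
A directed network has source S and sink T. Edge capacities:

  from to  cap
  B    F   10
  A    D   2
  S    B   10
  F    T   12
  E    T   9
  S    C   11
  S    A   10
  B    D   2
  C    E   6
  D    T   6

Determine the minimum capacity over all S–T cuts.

18

Augment S→A→D→T: bottleneck 2, flow now 2.
Augment S→B→D→T: bottleneck 2, flow now 4.
Augment S→B→F→T: bottleneck 8, flow now 12.
Augment S→C→E→T: bottleneck 6, flow now 18.
No augmenting path remains; maximum flow = 18.
By max-flow min-cut, the minimum cut capacity equals the max flow.
In the residual graph, reachable from S: {S, A, C}.
Min-cut edges: S→B (10), A→D (2), C→E (6); capacity 10 + 2 + 6 = 18.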